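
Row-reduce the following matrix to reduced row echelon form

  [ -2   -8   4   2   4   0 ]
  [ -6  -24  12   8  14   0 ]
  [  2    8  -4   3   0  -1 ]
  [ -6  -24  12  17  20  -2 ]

R1 ← -1/2·R1
R2 ← R2 + 6·R1
R3 ← R3 − 2·R1
R4 ← R4 + 6·R1
R2 ← 1/2·R2
R3 ← R3 − 5·R2
R4 ← R4 − 11·R2
R3 ← -1·R3
R4 ← R4 + 3·R3
R3 ← R3 − R4
R2 ← R2 − R3
R1 ← R1 + 2·R3
R1 ← R1 + R2

[[1, 4, -2, 0, 0, 0], [0, 0, 0, 1, 0, 0], [0, 0, 0, 0, 1, 0], [0, 0, 0, 0, 0, 1]]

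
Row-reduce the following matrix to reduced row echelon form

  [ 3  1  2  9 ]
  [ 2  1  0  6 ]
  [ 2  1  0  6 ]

ρ1 -> 1/3·ρ1
  [ 1  1/3  2/3  3 ]
  [ 2    1    0  6 ]
  [ 2    1    0  6 ]
ρ2 -> ρ2 − 2·ρ1
  [ 1  1/3   2/3  3 ]
  [ 0  1/3  -4/3  0 ]
  [ 2    1     0  6 ]
ρ3 -> ρ3 − 2·ρ1
  [ 1  1/3   2/3  3 ]
  [ 0  1/3  -4/3  0 ]
  [ 0  1/3  -4/3  0 ]
ρ2 -> 3·ρ2
  [ 1  1/3   2/3  3 ]
  [ 0    1    -4  0 ]
  [ 0  1/3  -4/3  0 ]
ρ3 -> ρ3 − 1/3·ρ2
  [ 1  1/3  2/3  3 ]
  [ 0    1   -4  0 ]
  [ 0    0    0  0 ]
ρ1 -> ρ1 − 1/3·ρ2
  [ 1  0   2  3 ]
  [ 0  1  -4  0 ]
  [ 0  0   0  0 ]

[[1, 0, 2, 3], [0, 1, -4, 0], [0, 0, 0, 0]]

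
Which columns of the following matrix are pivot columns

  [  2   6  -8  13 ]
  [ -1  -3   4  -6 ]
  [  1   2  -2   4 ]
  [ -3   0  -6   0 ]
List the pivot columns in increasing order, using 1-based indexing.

ρ1 ← 1/2·ρ1
  [  1   3  -4  13/2 ]
  [ -1  -3   4    -6 ]
  [  1   2  -2     4 ]
  [ -3   0  -6     0 ]
ρ2 ← ρ2 + ρ1
  [  1  3  -4  13/2 ]
  [  0  0   0   1/2 ]
  [  1  2  -2     4 ]
  [ -3  0  -6     0 ]
ρ3 ← ρ3 − ρ1
  [  1   3  -4  13/2 ]
  [  0   0   0   1/2 ]
  [  0  -1   2  -5/2 ]
  [ -3   0  -6     0 ]
ρ4 ← ρ4 + 3·ρ1
  [ 1   3   -4  13/2 ]
  [ 0   0    0   1/2 ]
  [ 0  -1    2  -5/2 ]
  [ 0   9  -18  39/2 ]
ρ2 <-> ρ3
  [ 1   3   -4  13/2 ]
  [ 0  -1    2  -5/2 ]
  [ 0   0    0   1/2 ]
  [ 0   9  -18  39/2 ]
ρ2 ← -1·ρ2
  [ 1  3   -4  13/2 ]
  [ 0  1   -2   5/2 ]
  [ 0  0    0   1/2 ]
  [ 0  9  -18  39/2 ]
ρ4 ← ρ4 − 9·ρ2
  [ 1  3  -4  13/2 ]
  [ 0  1  -2   5/2 ]
  [ 0  0   0   1/2 ]
  [ 0  0   0    -3 ]
ρ3 ← 2·ρ3
  [ 1  3  -4  13/2 ]
  [ 0  1  -2   5/2 ]
  [ 0  0   0     1 ]
  [ 0  0   0    -3 ]
ρ4 ← ρ4 + 3·ρ3
  [ 1  3  -4  13/2 ]
  [ 0  1  -2   5/2 ]
  [ 0  0   0     1 ]
  [ 0  0   0     0 ]
ρ2 ← ρ2 − 5/2·ρ3
  [ 1  3  -4  13/2 ]
  [ 0  1  -2     0 ]
  [ 0  0   0     1 ]
  [ 0  0   0     0 ]
ρ1 ← ρ1 − 13/2·ρ3
  [ 1  3  -4  0 ]
  [ 0  1  -2  0 ]
  [ 0  0   0  1 ]
  [ 0  0   0  0 ]
ρ1 ← ρ1 − 3·ρ2
  [ 1  0   2  0 ]
  [ 0  1  -2  0 ]
  [ 0  0   0  1 ]
  [ 0  0   0  0 ]
Pivot columns are the columns containing a leading 1.

1, 2, 4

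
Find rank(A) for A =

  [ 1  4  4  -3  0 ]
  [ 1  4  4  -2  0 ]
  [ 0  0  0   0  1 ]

rank = 3

ρ2 → ρ2 − ρ1
ρ1 → ρ1 + 3·ρ2
The reduced form has 3 nonzero rows.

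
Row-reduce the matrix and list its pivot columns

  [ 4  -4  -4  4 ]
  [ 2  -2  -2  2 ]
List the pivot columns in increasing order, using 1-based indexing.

1

r1 → 1/4·r1
r2 → r2 − 2·r1
Pivot columns are the columns containing a leading 1.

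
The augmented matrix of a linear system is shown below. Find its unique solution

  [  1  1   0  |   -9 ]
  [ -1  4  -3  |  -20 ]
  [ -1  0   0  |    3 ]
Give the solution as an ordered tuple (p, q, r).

(-3, -6, -1/3)

Add ρ1 to ρ2.
  [  1  1   0  |   -9 ]
  [  0  5  -3  |  -29 ]
  [ -1  0   0  |    3 ]
Add ρ1 to ρ3.
  [ 1  1   0  |   -9 ]
  [ 0  5  -3  |  -29 ]
  [ 0  1   0  |   -6 ]
Multiply ρ2 by 1/5.
  [ 1  1     0  |     -9 ]
  [ 0  1  -3/5  |  -29/5 ]
  [ 0  1     0  |     -6 ]
Subtract ρ2 from ρ3.
  [ 1  1     0  |     -9 ]
  [ 0  1  -3/5  |  -29/5 ]
  [ 0  0   3/5  |   -1/5 ]
Multiply ρ3 by 5/3.
  [ 1  1     0  |     -9 ]
  [ 0  1  -3/5  |  -29/5 ]
  [ 0  0     1  |   -1/3 ]
Add 3/5 times ρ3 to ρ2.
  [ 1  1  0  |    -9 ]
  [ 0  1  0  |    -6 ]
  [ 0  0  1  |  -1/3 ]
Subtract ρ2 from ρ1.
  [ 1  0  0  |    -3 ]
  [ 0  1  0  |    -6 ]
  [ 0  0  1  |  -1/3 ]
Reading off the last column: p = -3, q = -6, r = -1/3.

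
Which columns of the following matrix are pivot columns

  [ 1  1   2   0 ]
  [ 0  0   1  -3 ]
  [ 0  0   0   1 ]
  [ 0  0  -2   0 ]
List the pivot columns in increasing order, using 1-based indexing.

r4 := r4 + 2·r2
  [ 1  1  2   0 ]
  [ 0  0  1  -3 ]
  [ 0  0  0   1 ]
  [ 0  0  0  -6 ]
r4 := r4 + 6·r3
  [ 1  1  2   0 ]
  [ 0  0  1  -3 ]
  [ 0  0  0   1 ]
  [ 0  0  0   0 ]
r2 := r2 + 3·r3
  [ 1  1  2  0 ]
  [ 0  0  1  0 ]
  [ 0  0  0  1 ]
  [ 0  0  0  0 ]
r1 := r1 − 2·r2
  [ 1  1  0  0 ]
  [ 0  0  1  0 ]
  [ 0  0  0  1 ]
  [ 0  0  0  0 ]
Pivot columns are the columns containing a leading 1.

1, 3, 4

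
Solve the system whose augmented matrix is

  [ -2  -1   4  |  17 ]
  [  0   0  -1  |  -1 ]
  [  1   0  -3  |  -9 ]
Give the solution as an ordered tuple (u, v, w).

(-6, -1, 1)

Multiply R1 by -1/2.
  [ 1  1/2  -2  |  -17/2 ]
  [ 0    0  -1  |     -1 ]
  [ 1    0  -3  |     -9 ]
Subtract R1 from R3.
  [ 1   1/2  -2  |  -17/2 ]
  [ 0     0  -1  |     -1 ]
  [ 0  -1/2  -1  |   -1/2 ]
Swap R2 and R3.
  [ 1   1/2  -2  |  -17/2 ]
  [ 0  -1/2  -1  |   -1/2 ]
  [ 0     0  -1  |     -1 ]
Multiply R2 by -2.
  [ 1  1/2  -2  |  -17/2 ]
  [ 0    1   2  |      1 ]
  [ 0    0  -1  |     -1 ]
Multiply R3 by -1.
  [ 1  1/2  -2  |  -17/2 ]
  [ 0    1   2  |      1 ]
  [ 0    0   1  |      1 ]
Subtract 2 times R3 from R2.
  [ 1  1/2  -2  |  -17/2 ]
  [ 0    1   0  |     -1 ]
  [ 0    0   1  |      1 ]
Add 2 times R3 to R1.
  [ 1  1/2  0  |  -13/2 ]
  [ 0    1  0  |     -1 ]
  [ 0    0  1  |      1 ]
Subtract 1/2 times R2 from R1.
  [ 1  0  0  |  -6 ]
  [ 0  1  0  |  -1 ]
  [ 0  0  1  |   1 ]
Reading off the last column: u = -6, v = -1, w = 1.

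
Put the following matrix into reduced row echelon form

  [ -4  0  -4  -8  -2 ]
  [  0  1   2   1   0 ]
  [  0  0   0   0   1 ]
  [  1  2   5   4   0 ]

r1 → -1/4·r1
r4 → r4 − r1
r4 → r4 − 2·r2
r4 → r4 + 1/2·r3
r1 → r1 − 1/2·r3

[[1, 0, 1, 2, 0], [0, 1, 2, 1, 0], [0, 0, 0, 0, 1], [0, 0, 0, 0, 0]]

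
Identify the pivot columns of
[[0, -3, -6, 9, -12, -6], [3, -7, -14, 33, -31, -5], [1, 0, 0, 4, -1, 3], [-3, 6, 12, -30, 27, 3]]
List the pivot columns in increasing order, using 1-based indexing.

1, 2

R1 ↔ R2
  [  3  -7  -14   33  -31  -5 ]
  [  0  -3   -6    9  -12  -6 ]
  [  1   0    0    4   -1   3 ]
  [ -3   6   12  -30   27   3 ]
R1 -> 1/3·R1
  [  1  -7/3  -14/3   11  -31/3  -5/3 ]
  [  0    -3     -6    9    -12    -6 ]
  [  1     0      0    4     -1     3 ]
  [ -3     6     12  -30     27     3 ]
R3 -> R3 − R1
  [  1  -7/3  -14/3   11  -31/3  -5/3 ]
  [  0    -3     -6    9    -12    -6 ]
  [  0   7/3   14/3   -7   28/3  14/3 ]
  [ -3     6     12  -30     27     3 ]
R4 -> R4 + 3·R1
  [ 1  -7/3  -14/3  11  -31/3  -5/3 ]
  [ 0    -3     -6   9    -12    -6 ]
  [ 0   7/3   14/3  -7   28/3  14/3 ]
  [ 0    -1     -2   3     -4    -2 ]
R2 -> -1/3·R2
  [ 1  -7/3  -14/3  11  -31/3  -5/3 ]
  [ 0     1      2  -3      4     2 ]
  [ 0   7/3   14/3  -7   28/3  14/3 ]
  [ 0    -1     -2   3     -4    -2 ]
R3 -> R3 − 7/3·R2
  [ 1  -7/3  -14/3  11  -31/3  -5/3 ]
  [ 0     1      2  -3      4     2 ]
  [ 0     0      0   0      0     0 ]
  [ 0    -1     -2   3     -4    -2 ]
R4 -> R4 + R2
  [ 1  -7/3  -14/3  11  -31/3  -5/3 ]
  [ 0     1      2  -3      4     2 ]
  [ 0     0      0   0      0     0 ]
  [ 0     0      0   0      0     0 ]
R1 -> R1 + 7/3·R2
  [ 1  0  0   4  -1  3 ]
  [ 0  1  2  -3   4  2 ]
  [ 0  0  0   0   0  0 ]
  [ 0  0  0   0   0  0 ]
Pivot columns are the columns containing a leading 1.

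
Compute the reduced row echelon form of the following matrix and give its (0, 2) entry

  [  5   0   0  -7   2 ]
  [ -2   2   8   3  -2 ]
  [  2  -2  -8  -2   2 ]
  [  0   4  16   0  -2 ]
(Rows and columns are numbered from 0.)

0

ρ1 -> 1/5·ρ1
  [  1   0   0  -7/5  2/5 ]
  [ -2   2   8     3   -2 ]
  [  2  -2  -8    -2    2 ]
  [  0   4  16     0   -2 ]
ρ2 -> ρ2 + 2·ρ1
  [ 1   0   0  -7/5   2/5 ]
  [ 0   2   8   1/5  -6/5 ]
  [ 2  -2  -8    -2     2 ]
  [ 0   4  16     0    -2 ]
ρ3 -> ρ3 − 2·ρ1
  [ 1   0   0  -7/5   2/5 ]
  [ 0   2   8   1/5  -6/5 ]
  [ 0  -2  -8   4/5   6/5 ]
  [ 0   4  16     0    -2 ]
ρ2 -> 1/2·ρ2
  [ 1   0   0  -7/5   2/5 ]
  [ 0   1   4  1/10  -3/5 ]
  [ 0  -2  -8   4/5   6/5 ]
  [ 0   4  16     0    -2 ]
ρ3 -> ρ3 + 2·ρ2
  [ 1  0   0  -7/5   2/5 ]
  [ 0  1   4  1/10  -3/5 ]
  [ 0  0   0     1     0 ]
  [ 0  4  16     0    -2 ]
ρ4 -> ρ4 − 4·ρ2
  [ 1  0  0  -7/5   2/5 ]
  [ 0  1  4  1/10  -3/5 ]
  [ 0  0  0     1     0 ]
  [ 0  0  0  -2/5   2/5 ]
ρ4 -> ρ4 + 2/5·ρ3
  [ 1  0  0  -7/5   2/5 ]
  [ 0  1  4  1/10  -3/5 ]
  [ 0  0  0     1     0 ]
  [ 0  0  0     0   2/5 ]
ρ4 -> 5/2·ρ4
  [ 1  0  0  -7/5   2/5 ]
  [ 0  1  4  1/10  -3/5 ]
  [ 0  0  0     1     0 ]
  [ 0  0  0     0     1 ]
ρ2 -> ρ2 + 3/5·ρ4
  [ 1  0  0  -7/5  2/5 ]
  [ 0  1  4  1/10    0 ]
  [ 0  0  0     1    0 ]
  [ 0  0  0     0    1 ]
ρ1 -> ρ1 − 2/5·ρ4
  [ 1  0  0  -7/5  0 ]
  [ 0  1  4  1/10  0 ]
  [ 0  0  0     1  0 ]
  [ 0  0  0     0  1 ]
ρ2 -> ρ2 − 1/10·ρ3
  [ 1  0  0  -7/5  0 ]
  [ 0  1  4     0  0 ]
  [ 0  0  0     1  0 ]
  [ 0  0  0     0  1 ]
ρ1 -> ρ1 + 7/5·ρ3
  [ 1  0  0  0  0 ]
  [ 0  1  4  0  0 ]
  [ 0  0  0  1  0 ]
  [ 0  0  0  0  1 ]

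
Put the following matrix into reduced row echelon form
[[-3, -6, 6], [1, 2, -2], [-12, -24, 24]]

r1 := -1/3·r1
r2 := r2 − r1
r3 := r3 + 12·r1

[[1, 2, -2], [0, 0, 0], [0, 0, 0]]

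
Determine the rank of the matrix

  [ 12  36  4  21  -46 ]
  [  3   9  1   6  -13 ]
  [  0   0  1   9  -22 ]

ρ1 := 1/12·ρ1
  [ 1  3  1/3  7/4  -23/6 ]
  [ 3  9    1    6    -13 ]
  [ 0  0    1    9    -22 ]
ρ2 := ρ2 − 3·ρ1
  [ 1  3  1/3  7/4  -23/6 ]
  [ 0  0    0  3/4   -3/2 ]
  [ 0  0    1    9    -22 ]
ρ2 <=> ρ3
  [ 1  3  1/3  7/4  -23/6 ]
  [ 0  0    1    9    -22 ]
  [ 0  0    0  3/4   -3/2 ]
ρ3 := 4/3·ρ3
  [ 1  3  1/3  7/4  -23/6 ]
  [ 0  0    1    9    -22 ]
  [ 0  0    0    1     -2 ]
ρ2 := ρ2 − 9·ρ3
  [ 1  3  1/3  7/4  -23/6 ]
  [ 0  0    1    0     -4 ]
  [ 0  0    0    1     -2 ]
ρ1 := ρ1 − 7/4·ρ3
  [ 1  3  1/3  0  -1/3 ]
  [ 0  0    1  0    -4 ]
  [ 0  0    0  1    -2 ]
ρ1 := ρ1 − 1/3·ρ2
  [ 1  3  0  0   1 ]
  [ 0  0  1  0  -4 ]
  [ 0  0  0  1  -2 ]
The reduced form has 3 nonzero rows.

rank = 3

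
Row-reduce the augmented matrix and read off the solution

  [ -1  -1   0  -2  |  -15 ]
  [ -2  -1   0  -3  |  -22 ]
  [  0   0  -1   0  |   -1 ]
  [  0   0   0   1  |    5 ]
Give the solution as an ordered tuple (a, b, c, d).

R1 → -1·R1
  [  1   1   0   2  |   15 ]
  [ -2  -1   0  -3  |  -22 ]
  [  0   0  -1   0  |   -1 ]
  [  0   0   0   1  |    5 ]
R2 → R2 + 2·R1
  [ 1  1   0  2  |  15 ]
  [ 0  1   0  1  |   8 ]
  [ 0  0  -1  0  |  -1 ]
  [ 0  0   0  1  |   5 ]
R3 → -1·R3
  [ 1  1  0  2  |  15 ]
  [ 0  1  0  1  |   8 ]
  [ 0  0  1  0  |   1 ]
  [ 0  0  0  1  |   5 ]
R2 → R2 − R4
  [ 1  1  0  2  |  15 ]
  [ 0  1  0  0  |   3 ]
  [ 0  0  1  0  |   1 ]
  [ 0  0  0  1  |   5 ]
R1 → R1 − 2·R4
  [ 1  1  0  0  |  5 ]
  [ 0  1  0  0  |  3 ]
  [ 0  0  1  0  |  1 ]
  [ 0  0  0  1  |  5 ]
R1 → R1 − R2
  [ 1  0  0  0  |  2 ]
  [ 0  1  0  0  |  3 ]
  [ 0  0  1  0  |  1 ]
  [ 0  0  0  1  |  5 ]
Reading off the last column: a = 2, b = 3, c = 1, d = 5.

(2, 3, 1, 5)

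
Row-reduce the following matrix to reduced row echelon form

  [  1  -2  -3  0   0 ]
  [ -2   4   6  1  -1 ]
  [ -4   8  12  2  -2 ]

[[1, -2, -3, 0, 0], [0, 0, 0, 1, -1], [0, 0, 0, 0, 0]]

ρ2 := ρ2 + 2·ρ1
  [  1  -2  -3  0   0 ]
  [  0   0   0  1  -1 ]
  [ -4   8  12  2  -2 ]
ρ3 := ρ3 + 4·ρ1
  [ 1  -2  -3  0   0 ]
  [ 0   0   0  1  -1 ]
  [ 0   0   0  2  -2 ]
ρ3 := ρ3 − 2·ρ2
  [ 1  -2  -3  0   0 ]
  [ 0   0   0  1  -1 ]
  [ 0   0   0  0   0 ]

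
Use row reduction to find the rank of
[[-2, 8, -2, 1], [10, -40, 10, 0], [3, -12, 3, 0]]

rank = 2

Multiply ρ1 by -1/2.
  [  1   -4   1  -1/2 ]
  [ 10  -40  10     0 ]
  [  3  -12   3     0 ]
Subtract 10 times ρ1 from ρ2.
  [ 1   -4  1  -1/2 ]
  [ 0    0  0     5 ]
  [ 3  -12  3     0 ]
Subtract 3 times ρ1 from ρ3.
  [ 1  -4  1  -1/2 ]
  [ 0   0  0     5 ]
  [ 0   0  0   3/2 ]
Multiply ρ2 by 1/5.
  [ 1  -4  1  -1/2 ]
  [ 0   0  0     1 ]
  [ 0   0  0   3/2 ]
Subtract 3/2 times ρ2 from ρ3.
  [ 1  -4  1  -1/2 ]
  [ 0   0  0     1 ]
  [ 0   0  0     0 ]
Add 1/2 times ρ2 to ρ1.
  [ 1  -4  1  0 ]
  [ 0   0  0  1 ]
  [ 0   0  0  0 ]
The reduced form has 2 nonzero rows.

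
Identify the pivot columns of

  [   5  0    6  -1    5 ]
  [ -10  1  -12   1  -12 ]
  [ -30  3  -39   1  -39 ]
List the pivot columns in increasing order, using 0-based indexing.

0, 1, 2

R1 := 1/5·R1
  [   1  0  6/5  -1/5    1 ]
  [ -10  1  -12     1  -12 ]
  [ -30  3  -39     1  -39 ]
R2 := R2 + 10·R1
  [   1  0  6/5  -1/5    1 ]
  [   0  1    0    -1   -2 ]
  [ -30  3  -39     1  -39 ]
R3 := R3 + 30·R1
  [ 1  0  6/5  -1/5   1 ]
  [ 0  1    0    -1  -2 ]
  [ 0  3   -3    -5  -9 ]
R3 := R3 − 3·R2
  [ 1  0  6/5  -1/5   1 ]
  [ 0  1    0    -1  -2 ]
  [ 0  0   -3    -2  -3 ]
R3 := -1/3·R3
  [ 1  0  6/5  -1/5   1 ]
  [ 0  1    0    -1  -2 ]
  [ 0  0    1   2/3   1 ]
R1 := R1 − 6/5·R3
  [ 1  0  0   -1  -1/5 ]
  [ 0  1  0   -1    -2 ]
  [ 0  0  1  2/3     1 ]
Pivot columns are the columns containing a leading 1.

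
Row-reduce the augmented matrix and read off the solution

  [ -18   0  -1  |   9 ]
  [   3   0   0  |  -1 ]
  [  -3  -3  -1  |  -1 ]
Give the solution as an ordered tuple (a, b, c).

Multiply R1 by -1/18.
  [  1   0  1/18  |  -1/2 ]
  [  3   0     0  |    -1 ]
  [ -3  -3    -1  |    -1 ]
Subtract 3 times R1 from R2.
  [  1   0  1/18  |  -1/2 ]
  [  0   0  -1/6  |   1/2 ]
  [ -3  -3    -1  |    -1 ]
Add 3 times R1 to R3.
  [ 1   0  1/18  |  -1/2 ]
  [ 0   0  -1/6  |   1/2 ]
  [ 0  -3  -5/6  |  -5/2 ]
Swap R2 and R3.
  [ 1   0  1/18  |  -1/2 ]
  [ 0  -3  -5/6  |  -5/2 ]
  [ 0   0  -1/6  |   1/2 ]
Multiply R2 by -1/3.
  [ 1  0  1/18  |  -1/2 ]
  [ 0  1  5/18  |   5/6 ]
  [ 0  0  -1/6  |   1/2 ]
Multiply R3 by -6.
  [ 1  0  1/18  |  -1/2 ]
  [ 0  1  5/18  |   5/6 ]
  [ 0  0     1  |    -3 ]
Subtract 5/18 times R3 from R2.
  [ 1  0  1/18  |  -1/2 ]
  [ 0  1     0  |   5/3 ]
  [ 0  0     1  |    -3 ]
Subtract 1/18 times R3 from R1.
  [ 1  0  0  |  -1/3 ]
  [ 0  1  0  |   5/3 ]
  [ 0  0  1  |    -3 ]
Reading off the last column: a = -1/3, b = 5/3, c = -3.

(-1/3, 5/3, -3)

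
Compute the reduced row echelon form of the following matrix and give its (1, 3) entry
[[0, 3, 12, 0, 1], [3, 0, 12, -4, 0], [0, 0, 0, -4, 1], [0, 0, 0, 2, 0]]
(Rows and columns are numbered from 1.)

R1 <-> R2
  [ 3  0  12  -4  0 ]
  [ 0  3  12   0  1 ]
  [ 0  0   0  -4  1 ]
  [ 0  0   0   2  0 ]
R1 -> 1/3·R1
  [ 1  0   4  -4/3  0 ]
  [ 0  3  12     0  1 ]
  [ 0  0   0    -4  1 ]
  [ 0  0   0     2  0 ]
R2 -> 1/3·R2
  [ 1  0  4  -4/3    0 ]
  [ 0  1  4     0  1/3 ]
  [ 0  0  0    -4    1 ]
  [ 0  0  0     2    0 ]
R3 -> -1/4·R3
  [ 1  0  4  -4/3     0 ]
  [ 0  1  4     0   1/3 ]
  [ 0  0  0     1  -1/4 ]
  [ 0  0  0     2     0 ]
R4 -> R4 − 2·R3
  [ 1  0  4  -4/3     0 ]
  [ 0  1  4     0   1/3 ]
  [ 0  0  0     1  -1/4 ]
  [ 0  0  0     0   1/2 ]
R4 -> 2·R4
  [ 1  0  4  -4/3     0 ]
  [ 0  1  4     0   1/3 ]
  [ 0  0  0     1  -1/4 ]
  [ 0  0  0     0     1 ]
R3 -> R3 + 1/4·R4
  [ 1  0  4  -4/3    0 ]
  [ 0  1  4     0  1/3 ]
  [ 0  0  0     1    0 ]
  [ 0  0  0     0    1 ]
R2 -> R2 − 1/3·R4
  [ 1  0  4  -4/3  0 ]
  [ 0  1  4     0  0 ]
  [ 0  0  0     1  0 ]
  [ 0  0  0     0  1 ]
R1 -> R1 + 4/3·R3
  [ 1  0  4  0  0 ]
  [ 0  1  4  0  0 ]
  [ 0  0  0  1  0 ]
  [ 0  0  0  0  1 ]

4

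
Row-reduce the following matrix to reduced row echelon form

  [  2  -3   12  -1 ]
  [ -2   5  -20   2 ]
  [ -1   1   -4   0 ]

r1 := 1/2·r1
  [  1  -3/2    6  -1/2 ]
  [ -2     5  -20     2 ]
  [ -1     1   -4     0 ]
r2 := r2 + 2·r1
  [  1  -3/2   6  -1/2 ]
  [  0     2  -8     1 ]
  [ -1     1  -4     0 ]
r3 := r3 + r1
  [ 1  -3/2   6  -1/2 ]
  [ 0     2  -8     1 ]
  [ 0  -1/2   2  -1/2 ]
r2 := 1/2·r2
  [ 1  -3/2   6  -1/2 ]
  [ 0     1  -4   1/2 ]
  [ 0  -1/2   2  -1/2 ]
r3 := r3 + 1/2·r2
  [ 1  -3/2   6  -1/2 ]
  [ 0     1  -4   1/2 ]
  [ 0     0   0  -1/4 ]
r3 := -4·r3
  [ 1  -3/2   6  -1/2 ]
  [ 0     1  -4   1/2 ]
  [ 0     0   0     1 ]
r2 := r2 − 1/2·r3
  [ 1  -3/2   6  -1/2 ]
  [ 0     1  -4     0 ]
  [ 0     0   0     1 ]
r1 := r1 + 1/2·r3
  [ 1  -3/2   6  0 ]
  [ 0     1  -4  0 ]
  [ 0     0   0  1 ]
r1 := r1 + 3/2·r2
  [ 1  0   0  0 ]
  [ 0  1  -4  0 ]
  [ 0  0   0  1 ]

[[1, 0, 0, 0], [0, 1, -4, 0], [0, 0, 0, 1]]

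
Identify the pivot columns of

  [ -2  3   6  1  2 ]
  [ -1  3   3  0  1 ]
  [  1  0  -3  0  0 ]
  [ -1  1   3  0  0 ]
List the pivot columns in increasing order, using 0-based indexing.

0, 1, 3, 4

R1 → -1/2·R1
  [  1  -3/2  -3  -1/2  -1 ]
  [ -1     3   3     0   1 ]
  [  1     0  -3     0   0 ]
  [ -1     1   3     0   0 ]
R2 → R2 + R1
  [  1  -3/2  -3  -1/2  -1 ]
  [  0   3/2   0  -1/2   0 ]
  [  1     0  -3     0   0 ]
  [ -1     1   3     0   0 ]
R3 → R3 − R1
  [  1  -3/2  -3  -1/2  -1 ]
  [  0   3/2   0  -1/2   0 ]
  [  0   3/2   0   1/2   1 ]
  [ -1     1   3     0   0 ]
R4 → R4 + R1
  [ 1  -3/2  -3  -1/2  -1 ]
  [ 0   3/2   0  -1/2   0 ]
  [ 0   3/2   0   1/2   1 ]
  [ 0  -1/2   0  -1/2  -1 ]
R2 → 2/3·R2
  [ 1  -3/2  -3  -1/2  -1 ]
  [ 0     1   0  -1/3   0 ]
  [ 0   3/2   0   1/2   1 ]
  [ 0  -1/2   0  -1/2  -1 ]
R3 → R3 − 3/2·R2
  [ 1  -3/2  -3  -1/2  -1 ]
  [ 0     1   0  -1/3   0 ]
  [ 0     0   0     1   1 ]
  [ 0  -1/2   0  -1/2  -1 ]
R4 → R4 + 1/2·R2
  [ 1  -3/2  -3  -1/2  -1 ]
  [ 0     1   0  -1/3   0 ]
  [ 0     0   0     1   1 ]
  [ 0     0   0  -2/3  -1 ]
R4 → R4 + 2/3·R3
  [ 1  -3/2  -3  -1/2    -1 ]
  [ 0     1   0  -1/3     0 ]
  [ 0     0   0     1     1 ]
  [ 0     0   0     0  -1/3 ]
R4 → -3·R4
  [ 1  -3/2  -3  -1/2  -1 ]
  [ 0     1   0  -1/3   0 ]
  [ 0     0   0     1   1 ]
  [ 0     0   0     0   1 ]
R3 → R3 − R4
  [ 1  -3/2  -3  -1/2  -1 ]
  [ 0     1   0  -1/3   0 ]
  [ 0     0   0     1   0 ]
  [ 0     0   0     0   1 ]
R1 → R1 + R4
  [ 1  -3/2  -3  -1/2  0 ]
  [ 0     1   0  -1/3  0 ]
  [ 0     0   0     1  0 ]
  [ 0     0   0     0  1 ]
R2 → R2 + 1/3·R3
  [ 1  -3/2  -3  -1/2  0 ]
  [ 0     1   0     0  0 ]
  [ 0     0   0     1  0 ]
  [ 0     0   0     0  1 ]
R1 → R1 + 1/2·R3
  [ 1  -3/2  -3  0  0 ]
  [ 0     1   0  0  0 ]
  [ 0     0   0  1  0 ]
  [ 0     0   0  0  1 ]
R1 → R1 + 3/2·R2
  [ 1  0  -3  0  0 ]
  [ 0  1   0  0  0 ]
  [ 0  0   0  1  0 ]
  [ 0  0   0  0  1 ]
Pivot columns are the columns containing a leading 1.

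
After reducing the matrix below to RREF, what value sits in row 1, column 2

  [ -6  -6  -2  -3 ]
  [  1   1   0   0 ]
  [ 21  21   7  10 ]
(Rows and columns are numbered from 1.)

1

Multiply R1 by -1/6.
  [  1   1  1/3  1/2 ]
  [  1   1    0    0 ]
  [ 21  21    7   10 ]
Subtract R1 from R2.
  [  1   1   1/3   1/2 ]
  [  0   0  -1/3  -1/2 ]
  [ 21  21     7    10 ]
Subtract 21 times R1 from R3.
  [ 1  1   1/3   1/2 ]
  [ 0  0  -1/3  -1/2 ]
  [ 0  0     0  -1/2 ]
Multiply R2 by -3.
  [ 1  1  1/3   1/2 ]
  [ 0  0    1   3/2 ]
  [ 0  0    0  -1/2 ]
Multiply R3 by -2.
  [ 1  1  1/3  1/2 ]
  [ 0  0    1  3/2 ]
  [ 0  0    0    1 ]
Subtract 3/2 times R3 from R2.
  [ 1  1  1/3  1/2 ]
  [ 0  0    1    0 ]
  [ 0  0    0    1 ]
Subtract 1/2 times R3 from R1.
  [ 1  1  1/3  0 ]
  [ 0  0    1  0 ]
  [ 0  0    0  1 ]
Subtract 1/3 times R2 from R1.
  [ 1  1  0  0 ]
  [ 0  0  1  0 ]
  [ 0  0  0  1 ]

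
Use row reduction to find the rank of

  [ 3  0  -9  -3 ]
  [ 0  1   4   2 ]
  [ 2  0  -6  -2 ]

rank = 2

Multiply r1 by 1/3.
  [ 1  0  -3  -1 ]
  [ 0  1   4   2 ]
  [ 2  0  -6  -2 ]
Subtract 2 times r1 from r3.
  [ 1  0  -3  -1 ]
  [ 0  1   4   2 ]
  [ 0  0   0   0 ]
The reduced form has 2 nonzero rows.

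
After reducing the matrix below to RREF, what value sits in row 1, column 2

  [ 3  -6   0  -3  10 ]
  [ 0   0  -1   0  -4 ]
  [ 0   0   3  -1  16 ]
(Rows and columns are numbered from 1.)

-2

ρ1 -> 1/3·ρ1
  [ 1  -2   0  -1  10/3 ]
  [ 0   0  -1   0    -4 ]
  [ 0   0   3  -1    16 ]
ρ2 -> -1·ρ2
  [ 1  -2  0  -1  10/3 ]
  [ 0   0  1   0     4 ]
  [ 0   0  3  -1    16 ]
ρ3 -> ρ3 − 3·ρ2
  [ 1  -2  0  -1  10/3 ]
  [ 0   0  1   0     4 ]
  [ 0   0  0  -1     4 ]
ρ3 -> -1·ρ3
  [ 1  -2  0  -1  10/3 ]
  [ 0   0  1   0     4 ]
  [ 0   0  0   1    -4 ]
ρ1 -> ρ1 + ρ3
  [ 1  -2  0  0  -2/3 ]
  [ 0   0  1  0     4 ]
  [ 0   0  0  1    -4 ]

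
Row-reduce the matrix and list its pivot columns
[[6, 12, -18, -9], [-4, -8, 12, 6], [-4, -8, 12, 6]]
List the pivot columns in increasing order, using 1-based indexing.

1

ρ1 -> 1/6·ρ1
  [  1   2  -3  -3/2 ]
  [ -4  -8  12     6 ]
  [ -4  -8  12     6 ]
ρ2 -> ρ2 + 4·ρ1
  [  1   2  -3  -3/2 ]
  [  0   0   0     0 ]
  [ -4  -8  12     6 ]
ρ3 -> ρ3 + 4·ρ1
  [ 1  2  -3  -3/2 ]
  [ 0  0   0     0 ]
  [ 0  0   0     0 ]
Pivot columns are the columns containing a leading 1.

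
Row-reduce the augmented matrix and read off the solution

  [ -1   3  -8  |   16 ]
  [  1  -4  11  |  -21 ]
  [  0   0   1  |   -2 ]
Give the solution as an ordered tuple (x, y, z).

(-3, -1, -2)

ρ1 → -1·ρ1
  [ 1  -3   8  |  -16 ]
  [ 1  -4  11  |  -21 ]
  [ 0   0   1  |   -2 ]
ρ2 → ρ2 − ρ1
  [ 1  -3  8  |  -16 ]
  [ 0  -1  3  |   -5 ]
  [ 0   0  1  |   -2 ]
ρ2 → -1·ρ2
  [ 1  -3   8  |  -16 ]
  [ 0   1  -3  |    5 ]
  [ 0   0   1  |   -2 ]
ρ2 → ρ2 + 3·ρ3
  [ 1  -3  8  |  -16 ]
  [ 0   1  0  |   -1 ]
  [ 0   0  1  |   -2 ]
ρ1 → ρ1 − 8·ρ3
  [ 1  -3  0  |   0 ]
  [ 0   1  0  |  -1 ]
  [ 0   0  1  |  -2 ]
ρ1 → ρ1 + 3·ρ2
  [ 1  0  0  |  -3 ]
  [ 0  1  0  |  -1 ]
  [ 0  0  1  |  -2 ]
Reading off the last column: x = -3, y = -1, z = -2.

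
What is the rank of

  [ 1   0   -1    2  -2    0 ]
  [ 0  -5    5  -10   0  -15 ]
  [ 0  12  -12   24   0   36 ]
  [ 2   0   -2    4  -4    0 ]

rank = 2

R4 := R4 − 2·R1
  [ 1   0   -1    2  -2    0 ]
  [ 0  -5    5  -10   0  -15 ]
  [ 0  12  -12   24   0   36 ]
  [ 0   0    0    0   0    0 ]
R2 := -1/5·R2
  [ 1   0   -1   2  -2   0 ]
  [ 0   1   -1   2   0   3 ]
  [ 0  12  -12  24   0  36 ]
  [ 0   0    0   0   0   0 ]
R3 := R3 − 12·R2
  [ 1  0  -1  2  -2  0 ]
  [ 0  1  -1  2   0  3 ]
  [ 0  0   0  0   0  0 ]
  [ 0  0   0  0   0  0 ]
The reduced form has 2 nonzero rows.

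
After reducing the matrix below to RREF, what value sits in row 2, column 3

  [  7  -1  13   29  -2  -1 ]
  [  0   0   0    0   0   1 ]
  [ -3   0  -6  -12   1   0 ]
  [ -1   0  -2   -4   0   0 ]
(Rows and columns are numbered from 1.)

ρ1 := 1/7·ρ1
  [  1  -1/7  13/7  29/7  -2/7  -1/7 ]
  [  0     0     0     0     0     1 ]
  [ -3     0    -6   -12     1     0 ]
  [ -1     0    -2    -4     0     0 ]
ρ3 := ρ3 + 3·ρ1
  [  1  -1/7  13/7  29/7  -2/7  -1/7 ]
  [  0     0     0     0     0     1 ]
  [  0  -3/7  -3/7   3/7   1/7  -3/7 ]
  [ -1     0    -2    -4     0     0 ]
ρ4 := ρ4 + ρ1
  [ 1  -1/7  13/7  29/7  -2/7  -1/7 ]
  [ 0     0     0     0     0     1 ]
  [ 0  -3/7  -3/7   3/7   1/7  -3/7 ]
  [ 0  -1/7  -1/7   1/7  -2/7  -1/7 ]
ρ2 ↔ ρ3
  [ 1  -1/7  13/7  29/7  -2/7  -1/7 ]
  [ 0  -3/7  -3/7   3/7   1/7  -3/7 ]
  [ 0     0     0     0     0     1 ]
  [ 0  -1/7  -1/7   1/7  -2/7  -1/7 ]
ρ2 := -7/3·ρ2
  [ 1  -1/7  13/7  29/7  -2/7  -1/7 ]
  [ 0     1     1    -1  -1/3     1 ]
  [ 0     0     0     0     0     1 ]
  [ 0  -1/7  -1/7   1/7  -2/7  -1/7 ]
ρ4 := ρ4 + 1/7·ρ2
  [ 1  -1/7  13/7  29/7  -2/7  -1/7 ]
  [ 0     1     1    -1  -1/3     1 ]
  [ 0     0     0     0     0     1 ]
  [ 0     0     0     0  -1/3     0 ]
ρ3 ↔ ρ4
  [ 1  -1/7  13/7  29/7  -2/7  -1/7 ]
  [ 0     1     1    -1  -1/3     1 ]
  [ 0     0     0     0  -1/3     0 ]
  [ 0     0     0     0     0     1 ]
ρ3 := -3·ρ3
  [ 1  -1/7  13/7  29/7  -2/7  -1/7 ]
  [ 0     1     1    -1  -1/3     1 ]
  [ 0     0     0     0     1     0 ]
  [ 0     0     0     0     0     1 ]
ρ2 := ρ2 − ρ4
  [ 1  -1/7  13/7  29/7  -2/7  -1/7 ]
  [ 0     1     1    -1  -1/3     0 ]
  [ 0     0     0     0     1     0 ]
  [ 0     0     0     0     0     1 ]
ρ1 := ρ1 + 1/7·ρ4
  [ 1  -1/7  13/7  29/7  -2/7  0 ]
  [ 0     1     1    -1  -1/3  0 ]
  [ 0     0     0     0     1  0 ]
  [ 0     0     0     0     0  1 ]
ρ2 := ρ2 + 1/3·ρ3
  [ 1  -1/7  13/7  29/7  -2/7  0 ]
  [ 0     1     1    -1     0  0 ]
  [ 0     0     0     0     1  0 ]
  [ 0     0     0     0     0  1 ]
ρ1 := ρ1 + 2/7·ρ3
  [ 1  -1/7  13/7  29/7  0  0 ]
  [ 0     1     1    -1  0  0 ]
  [ 0     0     0     0  1  0 ]
  [ 0     0     0     0  0  1 ]
ρ1 := ρ1 + 1/7·ρ2
  [ 1  0  2   4  0  0 ]
  [ 0  1  1  -1  0  0 ]
  [ 0  0  0   0  1  0 ]
  [ 0  0  0   0  0  1 ]

1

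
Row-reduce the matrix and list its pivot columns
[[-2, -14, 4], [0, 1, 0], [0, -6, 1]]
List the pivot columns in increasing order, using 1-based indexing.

Multiply R1 by -1/2.
  [ 1   7  -2 ]
  [ 0   1   0 ]
  [ 0  -6   1 ]
Add 6 times R2 to R3.
  [ 1  7  -2 ]
  [ 0  1   0 ]
  [ 0  0   1 ]
Add 2 times R3 to R1.
  [ 1  7  0 ]
  [ 0  1  0 ]
  [ 0  0  1 ]
Subtract 7 times R2 from R1.
  [ 1  0  0 ]
  [ 0  1  0 ]
  [ 0  0  1 ]
Pivot columns are the columns containing a leading 1.

1, 2, 3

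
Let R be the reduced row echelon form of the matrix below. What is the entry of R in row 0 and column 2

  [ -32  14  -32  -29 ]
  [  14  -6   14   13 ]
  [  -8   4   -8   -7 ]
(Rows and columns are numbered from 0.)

1

R1 → -1/32·R1
  [  1  -7/16   1  29/32 ]
  [ 14     -6  14     13 ]
  [ -8      4  -8     -7 ]
R2 → R2 − 14·R1
  [  1  -7/16   1  29/32 ]
  [  0    1/8   0   5/16 ]
  [ -8      4  -8     -7 ]
R3 → R3 + 8·R1
  [ 1  -7/16  1  29/32 ]
  [ 0    1/8  0   5/16 ]
  [ 0    1/2  0    1/4 ]
R2 → 8·R2
  [ 1  -7/16  1  29/32 ]
  [ 0      1  0    5/2 ]
  [ 0    1/2  0    1/4 ]
R3 → R3 − 1/2·R2
  [ 1  -7/16  1  29/32 ]
  [ 0      1  0    5/2 ]
  [ 0      0  0     -1 ]
R3 → -1·R3
  [ 1  -7/16  1  29/32 ]
  [ 0      1  0    5/2 ]
  [ 0      0  0      1 ]
R2 → R2 − 5/2·R3
  [ 1  -7/16  1  29/32 ]
  [ 0      1  0      0 ]
  [ 0      0  0      1 ]
R1 → R1 − 29/32·R3
  [ 1  -7/16  1  0 ]
  [ 0      1  0  0 ]
  [ 0      0  0  1 ]
R1 → R1 + 7/16·R2
  [ 1  0  1  0 ]
  [ 0  1  0  0 ]
  [ 0  0  0  1 ]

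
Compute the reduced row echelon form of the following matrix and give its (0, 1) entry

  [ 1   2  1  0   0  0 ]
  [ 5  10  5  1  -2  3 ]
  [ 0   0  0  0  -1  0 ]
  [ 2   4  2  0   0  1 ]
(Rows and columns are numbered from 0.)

ρ2 := ρ2 − 5·ρ1
  [ 1  2  1  0   0  0 ]
  [ 0  0  0  1  -2  3 ]
  [ 0  0  0  0  -1  0 ]
  [ 2  4  2  0   0  1 ]
ρ4 := ρ4 − 2·ρ1
  [ 1  2  1  0   0  0 ]
  [ 0  0  0  1  -2  3 ]
  [ 0  0  0  0  -1  0 ]
  [ 0  0  0  0   0  1 ]
ρ3 := -1·ρ3
  [ 1  2  1  0   0  0 ]
  [ 0  0  0  1  -2  3 ]
  [ 0  0  0  0   1  0 ]
  [ 0  0  0  0   0  1 ]
ρ2 := ρ2 − 3·ρ4
  [ 1  2  1  0   0  0 ]
  [ 0  0  0  1  -2  0 ]
  [ 0  0  0  0   1  0 ]
  [ 0  0  0  0   0  1 ]
ρ2 := ρ2 + 2·ρ3
  [ 1  2  1  0  0  0 ]
  [ 0  0  0  1  0  0 ]
  [ 0  0  0  0  1  0 ]
  [ 0  0  0  0  0  1 ]

2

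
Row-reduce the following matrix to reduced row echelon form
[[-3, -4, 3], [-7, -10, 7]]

ρ1 ← -1/3·ρ1
  [  1  4/3  -1 ]
  [ -7  -10   7 ]
ρ2 ← ρ2 + 7·ρ1
  [ 1   4/3  -1 ]
  [ 0  -2/3   0 ]
ρ2 ← -3/2·ρ2
  [ 1  4/3  -1 ]
  [ 0    1   0 ]
ρ1 ← ρ1 − 4/3·ρ2
  [ 1  0  -1 ]
  [ 0  1   0 ]

[[1, 0, -1], [0, 1, 0]]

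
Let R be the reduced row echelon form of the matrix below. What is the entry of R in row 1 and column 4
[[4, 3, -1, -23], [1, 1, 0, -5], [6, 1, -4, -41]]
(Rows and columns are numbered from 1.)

r1 ← 1/4·r1
r2 ← r2 − r1
r3 ← r3 − 6·r1
r2 ← 4·r2
r3 ← r3 + 7/2·r2
r2 ← r2 − r3
r1 ← r1 + 1/4·r3
r1 ← r1 − 3/4·r2

-4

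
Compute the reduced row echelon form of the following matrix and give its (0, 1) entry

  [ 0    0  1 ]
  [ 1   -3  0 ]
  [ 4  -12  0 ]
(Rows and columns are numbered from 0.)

r1 <=> r2
  [ 1   -3  0 ]
  [ 0    0  1 ]
  [ 4  -12  0 ]
r3 ← r3 − 4·r1
  [ 1  -3  0 ]
  [ 0   0  1 ]
  [ 0   0  0 ]

-3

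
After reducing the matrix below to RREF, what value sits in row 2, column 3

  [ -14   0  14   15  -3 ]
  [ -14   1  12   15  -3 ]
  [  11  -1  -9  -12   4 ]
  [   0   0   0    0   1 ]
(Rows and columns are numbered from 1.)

R1 ← -1/14·R1
  [   1   0  -1  -15/14  3/14 ]
  [ -14   1  12      15    -3 ]
  [  11  -1  -9     -12     4 ]
  [   0   0   0       0     1 ]
R2 ← R2 + 14·R1
  [  1   0  -1  -15/14  3/14 ]
  [  0   1  -2       0     0 ]
  [ 11  -1  -9     -12     4 ]
  [  0   0   0       0     1 ]
R3 ← R3 − 11·R1
  [ 1   0  -1  -15/14   3/14 ]
  [ 0   1  -2       0      0 ]
  [ 0  -1   2   -3/14  23/14 ]
  [ 0   0   0       0      1 ]
R3 ← R3 + R2
  [ 1  0  -1  -15/14   3/14 ]
  [ 0  1  -2       0      0 ]
  [ 0  0   0   -3/14  23/14 ]
  [ 0  0   0       0      1 ]
R3 ← -14/3·R3
  [ 1  0  -1  -15/14   3/14 ]
  [ 0  1  -2       0      0 ]
  [ 0  0   0       1  -23/3 ]
  [ 0  0   0       0      1 ]
R3 ← R3 + 23/3·R4
  [ 1  0  -1  -15/14  3/14 ]
  [ 0  1  -2       0     0 ]
  [ 0  0   0       1     0 ]
  [ 0  0   0       0     1 ]
R1 ← R1 − 3/14·R4
  [ 1  0  -1  -15/14  0 ]
  [ 0  1  -2       0  0 ]
  [ 0  0   0       1  0 ]
  [ 0  0   0       0  1 ]
R1 ← R1 + 15/14·R3
  [ 1  0  -1  0  0 ]
  [ 0  1  -2  0  0 ]
  [ 0  0   0  1  0 ]
  [ 0  0   0  0  1 ]

-2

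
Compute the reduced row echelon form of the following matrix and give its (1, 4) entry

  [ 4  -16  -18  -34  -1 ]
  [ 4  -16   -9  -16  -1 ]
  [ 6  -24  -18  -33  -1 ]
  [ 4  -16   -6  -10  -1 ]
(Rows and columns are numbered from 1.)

r1 ← 1/4·r1
  [ 1   -4  -9/2  -17/2  -1/4 ]
  [ 4  -16    -9    -16    -1 ]
  [ 6  -24   -18    -33    -1 ]
  [ 4  -16    -6    -10    -1 ]
r2 ← r2 − 4·r1
  [ 1   -4  -9/2  -17/2  -1/4 ]
  [ 0    0     9     18     0 ]
  [ 6  -24   -18    -33    -1 ]
  [ 4  -16    -6    -10    -1 ]
r3 ← r3 − 6·r1
  [ 1   -4  -9/2  -17/2  -1/4 ]
  [ 0    0     9     18     0 ]
  [ 0    0     9     18   1/2 ]
  [ 4  -16    -6    -10    -1 ]
r4 ← r4 − 4·r1
  [ 1  -4  -9/2  -17/2  -1/4 ]
  [ 0   0     9     18     0 ]
  [ 0   0     9     18   1/2 ]
  [ 0   0    12     24     0 ]
r2 ← 1/9·r2
  [ 1  -4  -9/2  -17/2  -1/4 ]
  [ 0   0     1      2     0 ]
  [ 0   0     9     18   1/2 ]
  [ 0   0    12     24     0 ]
r3 ← r3 − 9·r2
  [ 1  -4  -9/2  -17/2  -1/4 ]
  [ 0   0     1      2     0 ]
  [ 0   0     0      0   1/2 ]
  [ 0   0    12     24     0 ]
r4 ← r4 − 12·r2
  [ 1  -4  -9/2  -17/2  -1/4 ]
  [ 0   0     1      2     0 ]
  [ 0   0     0      0   1/2 ]
  [ 0   0     0      0     0 ]
r3 ← 2·r3
  [ 1  -4  -9/2  -17/2  -1/4 ]
  [ 0   0     1      2     0 ]
  [ 0   0     0      0     1 ]
  [ 0   0     0      0     0 ]
r1 ← r1 + 1/4·r3
  [ 1  -4  -9/2  -17/2  0 ]
  [ 0   0     1      2  0 ]
  [ 0   0     0      0  1 ]
  [ 0   0     0      0  0 ]
r1 ← r1 + 9/2·r2
  [ 1  -4  0  1/2  0 ]
  [ 0   0  1    2  0 ]
  [ 0   0  0    0  1 ]
  [ 0   0  0    0  0 ]

1/2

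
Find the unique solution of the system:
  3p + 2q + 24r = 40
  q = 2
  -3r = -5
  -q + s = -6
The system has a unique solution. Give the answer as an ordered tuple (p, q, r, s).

Form the augmented matrix and row-reduce:
  [ 3   2  24  0  |  40 ]
  [ 0   1   0  0  |   2 ]
  [ 0   0  -3  0  |  -5 ]
  [ 0  -1   0  1  |  -6 ]
ρ1 := 1/3·ρ1
  [ 1  2/3   8  0  |  40/3 ]
  [ 0    1   0  0  |     2 ]
  [ 0    0  -3  0  |    -5 ]
  [ 0   -1   0  1  |    -6 ]
ρ4 := ρ4 + ρ2
  [ 1  2/3   8  0  |  40/3 ]
  [ 0    1   0  0  |     2 ]
  [ 0    0  -3  0  |    -5 ]
  [ 0    0   0  1  |    -4 ]
ρ3 := -1/3·ρ3
  [ 1  2/3  8  0  |  40/3 ]
  [ 0    1  0  0  |     2 ]
  [ 0    0  1  0  |   5/3 ]
  [ 0    0  0  1  |    -4 ]
ρ1 := ρ1 − 8·ρ3
  [ 1  2/3  0  0  |    0 ]
  [ 0    1  0  0  |    2 ]
  [ 0    0  1  0  |  5/3 ]
  [ 0    0  0  1  |   -4 ]
ρ1 := ρ1 − 2/3·ρ2
  [ 1  0  0  0  |  -4/3 ]
  [ 0  1  0  0  |     2 ]
  [ 0  0  1  0  |   5/3 ]
  [ 0  0  0  1  |    -4 ]
Reading off the last column: p = -4/3, q = 2, r = 5/3, s = -4.

(-4/3, 2, 5/3, -4)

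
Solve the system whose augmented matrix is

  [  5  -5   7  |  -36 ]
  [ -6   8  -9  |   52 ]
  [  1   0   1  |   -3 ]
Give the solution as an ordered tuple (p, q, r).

(-5, 5, 2)

Multiply r1 by 1/5.
  [  1  -1  7/5  |  -36/5 ]
  [ -6   8   -9  |     52 ]
  [  1   0    1  |     -3 ]
Add 6 times r1 to r2.
  [ 1  -1   7/5  |  -36/5 ]
  [ 0   2  -3/5  |   44/5 ]
  [ 1   0     1  |     -3 ]
Subtract r1 from r3.
  [ 1  -1   7/5  |  -36/5 ]
  [ 0   2  -3/5  |   44/5 ]
  [ 0   1  -2/5  |   21/5 ]
Multiply r2 by 1/2.
  [ 1  -1    7/5  |  -36/5 ]
  [ 0   1  -3/10  |   22/5 ]
  [ 0   1   -2/5  |   21/5 ]
Subtract r2 from r3.
  [ 1  -1    7/5  |  -36/5 ]
  [ 0   1  -3/10  |   22/5 ]
  [ 0   0  -1/10  |   -1/5 ]
Multiply r3 by -10.
  [ 1  -1    7/5  |  -36/5 ]
  [ 0   1  -3/10  |   22/5 ]
  [ 0   0      1  |      2 ]
Add 3/10 times r3 to r2.
  [ 1  -1  7/5  |  -36/5 ]
  [ 0   1    0  |      5 ]
  [ 0   0    1  |      2 ]
Subtract 7/5 times r3 from r1.
  [ 1  -1  0  |  -10 ]
  [ 0   1  0  |    5 ]
  [ 0   0  1  |    2 ]
Add r2 to r1.
  [ 1  0  0  |  -5 ]
  [ 0  1  0  |   5 ]
  [ 0  0  1  |   2 ]
Reading off the last column: p = -5, q = 5, r = 2.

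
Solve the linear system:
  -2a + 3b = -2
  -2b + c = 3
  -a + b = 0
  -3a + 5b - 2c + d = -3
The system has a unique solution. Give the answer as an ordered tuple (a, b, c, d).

Form the augmented matrix and row-reduce:
  [ -2   3   0  0  |  -2 ]
  [  0  -2   1  0  |   3 ]
  [ -1   1   0  0  |   0 ]
  [ -3   5  -2  1  |  -3 ]
r1 ← -1/2·r1
  [  1  -3/2   0  0  |   1 ]
  [  0    -2   1  0  |   3 ]
  [ -1     1   0  0  |   0 ]
  [ -3     5  -2  1  |  -3 ]
r3 ← r3 + r1
  [  1  -3/2   0  0  |   1 ]
  [  0    -2   1  0  |   3 ]
  [  0  -1/2   0  0  |   1 ]
  [ -3     5  -2  1  |  -3 ]
r4 ← r4 + 3·r1
  [ 1  -3/2   0  0  |  1 ]
  [ 0    -2   1  0  |  3 ]
  [ 0  -1/2   0  0  |  1 ]
  [ 0   1/2  -2  1  |  0 ]
r2 ← -1/2·r2
  [ 1  -3/2     0  0  |     1 ]
  [ 0     1  -1/2  0  |  -3/2 ]
  [ 0  -1/2     0  0  |     1 ]
  [ 0   1/2    -2  1  |     0 ]
r3 ← r3 + 1/2·r2
  [ 1  -3/2     0  0  |     1 ]
  [ 0     1  -1/2  0  |  -3/2 ]
  [ 0     0  -1/4  0  |   1/4 ]
  [ 0   1/2    -2  1  |     0 ]
r4 ← r4 − 1/2·r2
  [ 1  -3/2     0  0  |     1 ]
  [ 0     1  -1/2  0  |  -3/2 ]
  [ 0     0  -1/4  0  |   1/4 ]
  [ 0     0  -7/4  1  |   3/4 ]
r3 ← -4·r3
  [ 1  -3/2     0  0  |     1 ]
  [ 0     1  -1/2  0  |  -3/2 ]
  [ 0     0     1  0  |    -1 ]
  [ 0     0  -7/4  1  |   3/4 ]
r4 ← r4 + 7/4·r3
  [ 1  -3/2     0  0  |     1 ]
  [ 0     1  -1/2  0  |  -3/2 ]
  [ 0     0     1  0  |    -1 ]
  [ 0     0     0  1  |    -1 ]
r2 ← r2 + 1/2·r3
  [ 1  -3/2  0  0  |   1 ]
  [ 0     1  0  0  |  -2 ]
  [ 0     0  1  0  |  -1 ]
  [ 0     0  0  1  |  -1 ]
r1 ← r1 + 3/2·r2
  [ 1  0  0  0  |  -2 ]
  [ 0  1  0  0  |  -2 ]
  [ 0  0  1  0  |  -1 ]
  [ 0  0  0  1  |  -1 ]
Reading off the last column: a = -2, b = -2, c = -1, d = -1.

(-2, -2, -1, -1)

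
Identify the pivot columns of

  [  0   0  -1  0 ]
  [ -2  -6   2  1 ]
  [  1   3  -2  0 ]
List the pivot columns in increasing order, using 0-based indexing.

0, 2, 3

R1 <-> R2
  [ -2  -6   2  1 ]
  [  0   0  -1  0 ]
  [  1   3  -2  0 ]
R1 ← -1/2·R1
  [ 1  3  -1  -1/2 ]
  [ 0  0  -1     0 ]
  [ 1  3  -2     0 ]
R3 ← R3 − R1
  [ 1  3  -1  -1/2 ]
  [ 0  0  -1     0 ]
  [ 0  0  -1   1/2 ]
R2 ← -1·R2
  [ 1  3  -1  -1/2 ]
  [ 0  0   1     0 ]
  [ 0  0  -1   1/2 ]
R3 ← R3 + R2
  [ 1  3  -1  -1/2 ]
  [ 0  0   1     0 ]
  [ 0  0   0   1/2 ]
R3 ← 2·R3
  [ 1  3  -1  -1/2 ]
  [ 0  0   1     0 ]
  [ 0  0   0     1 ]
R1 ← R1 + 1/2·R3
  [ 1  3  -1  0 ]
  [ 0  0   1  0 ]
  [ 0  0   0  1 ]
R1 ← R1 + R2
  [ 1  3  0  0 ]
  [ 0  0  1  0 ]
  [ 0  0  0  1 ]
Pivot columns are the columns containing a leading 1.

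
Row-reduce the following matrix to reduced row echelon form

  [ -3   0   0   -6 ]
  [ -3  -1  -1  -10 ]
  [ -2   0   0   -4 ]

ρ1 → -1/3·ρ1
  [  1   0   0    2 ]
  [ -3  -1  -1  -10 ]
  [ -2   0   0   -4 ]
ρ2 → ρ2 + 3·ρ1
  [  1   0   0   2 ]
  [  0  -1  -1  -4 ]
  [ -2   0   0  -4 ]
ρ3 → ρ3 + 2·ρ1
  [ 1   0   0   2 ]
  [ 0  -1  -1  -4 ]
  [ 0   0   0   0 ]
ρ2 → -1·ρ2
  [ 1  0  0  2 ]
  [ 0  1  1  4 ]
  [ 0  0  0  0 ]

[[1, 0, 0, 2], [0, 1, 1, 4], [0, 0, 0, 0]]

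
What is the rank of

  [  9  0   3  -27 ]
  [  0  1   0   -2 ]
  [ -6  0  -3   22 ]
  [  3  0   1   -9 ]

Multiply R1 by 1/9.
  [  1  0  1/3  -3 ]
  [  0  1    0  -2 ]
  [ -6  0   -3  22 ]
  [  3  0    1  -9 ]
Add 6 times R1 to R3.
  [ 1  0  1/3  -3 ]
  [ 0  1    0  -2 ]
  [ 0  0   -1   4 ]
  [ 3  0    1  -9 ]
Subtract 3 times R1 from R4.
  [ 1  0  1/3  -3 ]
  [ 0  1    0  -2 ]
  [ 0  0   -1   4 ]
  [ 0  0    0   0 ]
Multiply R3 by -1.
  [ 1  0  1/3  -3 ]
  [ 0  1    0  -2 ]
  [ 0  0    1  -4 ]
  [ 0  0    0   0 ]
Subtract 1/3 times R3 from R1.
  [ 1  0  0  -5/3 ]
  [ 0  1  0    -2 ]
  [ 0  0  1    -4 ]
  [ 0  0  0     0 ]
The reduced form has 3 nonzero rows.

rank = 3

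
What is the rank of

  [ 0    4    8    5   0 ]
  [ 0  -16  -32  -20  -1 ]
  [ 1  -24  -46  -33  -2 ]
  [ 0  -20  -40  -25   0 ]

rank = 3

ρ1 <-> ρ3
  [ 1  -24  -46  -33  -2 ]
  [ 0  -16  -32  -20  -1 ]
  [ 0    4    8    5   0 ]
  [ 0  -20  -40  -25   0 ]
ρ2 ← -1/16·ρ2
  [ 1  -24  -46  -33    -2 ]
  [ 0    1    2  5/4  1/16 ]
  [ 0    4    8    5     0 ]
  [ 0  -20  -40  -25     0 ]
ρ3 ← ρ3 − 4·ρ2
  [ 1  -24  -46  -33    -2 ]
  [ 0    1    2  5/4  1/16 ]
  [ 0    0    0    0  -1/4 ]
  [ 0  -20  -40  -25     0 ]
ρ4 ← ρ4 + 20·ρ2
  [ 1  -24  -46  -33    -2 ]
  [ 0    1    2  5/4  1/16 ]
  [ 0    0    0    0  -1/4 ]
  [ 0    0    0    0   5/4 ]
ρ3 ← -4·ρ3
  [ 1  -24  -46  -33    -2 ]
  [ 0    1    2  5/4  1/16 ]
  [ 0    0    0    0     1 ]
  [ 0    0    0    0   5/4 ]
ρ4 ← ρ4 − 5/4·ρ3
  [ 1  -24  -46  -33    -2 ]
  [ 0    1    2  5/4  1/16 ]
  [ 0    0    0    0     1 ]
  [ 0    0    0    0     0 ]
ρ2 ← ρ2 − 1/16·ρ3
  [ 1  -24  -46  -33  -2 ]
  [ 0    1    2  5/4   0 ]
  [ 0    0    0    0   1 ]
  [ 0    0    0    0   0 ]
ρ1 ← ρ1 + 2·ρ3
  [ 1  -24  -46  -33  0 ]
  [ 0    1    2  5/4  0 ]
  [ 0    0    0    0  1 ]
  [ 0    0    0    0  0 ]
ρ1 ← ρ1 + 24·ρ2
  [ 1  0  2   -3  0 ]
  [ 0  1  2  5/4  0 ]
  [ 0  0  0    0  1 ]
  [ 0  0  0    0  0 ]
The reduced form has 3 nonzero rows.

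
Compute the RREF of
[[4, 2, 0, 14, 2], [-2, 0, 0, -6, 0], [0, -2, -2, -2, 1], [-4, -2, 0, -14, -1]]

[[1, 0, 0, 3, 0], [0, 1, 0, 1, 0], [0, 0, 1, 0, 0], [0, 0, 0, 0, 1]]

r1 → 1/4·r1
  [  1  1/2   0  7/2  1/2 ]
  [ -2    0   0   -6    0 ]
  [  0   -2  -2   -2    1 ]
  [ -4   -2   0  -14   -1 ]
r2 → r2 + 2·r1
  [  1  1/2   0  7/2  1/2 ]
  [  0    1   0    1    1 ]
  [  0   -2  -2   -2    1 ]
  [ -4   -2   0  -14   -1 ]
r4 → r4 + 4·r1
  [ 1  1/2   0  7/2  1/2 ]
  [ 0    1   0    1    1 ]
  [ 0   -2  -2   -2    1 ]
  [ 0    0   0    0    1 ]
r3 → r3 + 2·r2
  [ 1  1/2   0  7/2  1/2 ]
  [ 0    1   0    1    1 ]
  [ 0    0  -2    0    3 ]
  [ 0    0   0    0    1 ]
r3 → -1/2·r3
  [ 1  1/2  0  7/2   1/2 ]
  [ 0    1  0    1     1 ]
  [ 0    0  1    0  -3/2 ]
  [ 0    0  0    0     1 ]
r3 → r3 + 3/2·r4
  [ 1  1/2  0  7/2  1/2 ]
  [ 0    1  0    1    1 ]
  [ 0    0  1    0    0 ]
  [ 0    0  0    0    1 ]
r2 → r2 − r4
  [ 1  1/2  0  7/2  1/2 ]
  [ 0    1  0    1    0 ]
  [ 0    0  1    0    0 ]
  [ 0    0  0    0    1 ]
r1 → r1 − 1/2·r4
  [ 1  1/2  0  7/2  0 ]
  [ 0    1  0    1  0 ]
  [ 0    0  1    0  0 ]
  [ 0    0  0    0  1 ]
r1 → r1 − 1/2·r2
  [ 1  0  0  3  0 ]
  [ 0  1  0  1  0 ]
  [ 0  0  1  0  0 ]
  [ 0  0  0  0  1 ]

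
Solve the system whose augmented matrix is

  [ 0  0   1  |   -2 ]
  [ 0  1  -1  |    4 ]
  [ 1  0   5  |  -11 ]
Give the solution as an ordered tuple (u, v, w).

(-1, 2, -2)

r1 ↔ r3
  [ 1  0   5  |  -11 ]
  [ 0  1  -1  |    4 ]
  [ 0  0   1  |   -2 ]
r2 → r2 + r3
  [ 1  0  5  |  -11 ]
  [ 0  1  0  |    2 ]
  [ 0  0  1  |   -2 ]
r1 → r1 − 5·r3
  [ 1  0  0  |  -1 ]
  [ 0  1  0  |   2 ]
  [ 0  0  1  |  -2 ]
Reading off the last column: u = -1, v = 2, w = -2.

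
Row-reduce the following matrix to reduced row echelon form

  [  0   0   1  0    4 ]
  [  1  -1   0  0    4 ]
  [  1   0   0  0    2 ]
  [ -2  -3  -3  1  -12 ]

Swap ρ1 and ρ2.
Subtract ρ1 from ρ3.
Add 2 times ρ1 to ρ4.
Swap ρ2 and ρ3.
Add 5 times ρ2 to ρ4.
Add 3 times ρ3 to ρ4.
Add ρ2 to ρ1.

[[1, 0, 0, 0, 2], [0, 1, 0, 0, -2], [0, 0, 1, 0, 4], [0, 0, 0, 1, -2]]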